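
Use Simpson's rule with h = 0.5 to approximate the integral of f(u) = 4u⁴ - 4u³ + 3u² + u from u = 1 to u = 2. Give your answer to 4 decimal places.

18.3333

h = (2 − 1)/2 = 0.5.
Nodes u₀,…,u₂ = 1, 1.5, 2.
f(u) = 4u⁴ - 4u³ + 3u² + u: f₀=4, f₁=15, f₂=46.
(h/3)·[f₀ + 4f₁ + f₂] = 0.166667·(110) = 18.3333.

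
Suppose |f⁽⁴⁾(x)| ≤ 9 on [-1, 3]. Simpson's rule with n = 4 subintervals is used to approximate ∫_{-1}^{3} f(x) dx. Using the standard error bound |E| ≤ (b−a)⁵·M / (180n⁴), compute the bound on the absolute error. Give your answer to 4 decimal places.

0.2000

|E| ≤ (4)⁵·9 / (180·4⁴) = 9216/46080 = 0.2000.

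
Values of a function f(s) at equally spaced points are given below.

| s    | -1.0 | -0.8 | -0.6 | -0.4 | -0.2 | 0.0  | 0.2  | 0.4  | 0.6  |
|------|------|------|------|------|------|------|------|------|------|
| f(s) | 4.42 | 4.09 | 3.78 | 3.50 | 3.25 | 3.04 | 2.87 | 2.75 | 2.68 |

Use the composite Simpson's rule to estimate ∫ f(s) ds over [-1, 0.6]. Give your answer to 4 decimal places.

h = 0.2, n = 8.
(h/3)·[y₀ + 4y₁ + 2y₂ + 4y₃ + 2y₄ + 4y₅ + 2y₆ + 4y₇ + y₈] = 0.066667·(80.42) = 5.3613.

5.3613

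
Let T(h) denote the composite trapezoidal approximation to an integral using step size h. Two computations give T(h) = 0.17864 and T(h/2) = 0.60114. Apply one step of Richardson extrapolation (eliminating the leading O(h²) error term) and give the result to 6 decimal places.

R = (4·T(h/2) − T(h)) / 3 = (4·0.60114 − 0.17864)/3 = (2.22592)/3 = 0.741973.

0.741973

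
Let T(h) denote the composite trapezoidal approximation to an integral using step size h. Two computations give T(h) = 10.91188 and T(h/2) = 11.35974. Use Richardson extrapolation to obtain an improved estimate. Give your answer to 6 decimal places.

R = (4·T(h/2) − T(h)) / 3 = (4·11.35974 − 10.91188)/3 = (34.52708)/3 = 11.509027.

11.509027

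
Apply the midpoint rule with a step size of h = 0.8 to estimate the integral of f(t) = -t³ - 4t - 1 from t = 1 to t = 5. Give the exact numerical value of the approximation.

-206.08

h = (5 − 1)/5 = 0.8.
Midpoints m₁,…,m₅ = 1.4, 2.2, 3, 3.8, 4.6.
f(m₁)=-9.344, f(m₂)=-20.448, f(m₃)=-40, f(m₄)=-71.072, f(m₅)=-116.736.
h·[f(m₁) + f(m₂) + f(m₃) + f(m₄) + f(m₅)] = 0.8·(-257.6) = -206.08.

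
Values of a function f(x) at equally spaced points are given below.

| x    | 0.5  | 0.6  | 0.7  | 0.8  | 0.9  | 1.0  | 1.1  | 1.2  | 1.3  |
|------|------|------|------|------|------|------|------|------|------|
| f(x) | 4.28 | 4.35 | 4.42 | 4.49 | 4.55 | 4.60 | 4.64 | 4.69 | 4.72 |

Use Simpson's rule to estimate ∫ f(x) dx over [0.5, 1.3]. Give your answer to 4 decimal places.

h = 0.1, n = 8.
(h/3)·[y₀ + 4y₁ + 2y₂ + 4y₃ + 2y₄ + 4y₅ + 2y₆ + 4y₇ + y₈] = 0.033333·(108.74) = 3.6247.

3.6247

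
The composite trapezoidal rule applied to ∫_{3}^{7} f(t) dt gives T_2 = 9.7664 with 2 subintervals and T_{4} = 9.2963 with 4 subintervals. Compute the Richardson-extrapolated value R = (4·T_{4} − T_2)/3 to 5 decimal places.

9.13960

R = (4·T_{4} − T_2) / 3 = (4·9.2963 − 9.7664)/3 = (27.4188)/3 = 9.13960.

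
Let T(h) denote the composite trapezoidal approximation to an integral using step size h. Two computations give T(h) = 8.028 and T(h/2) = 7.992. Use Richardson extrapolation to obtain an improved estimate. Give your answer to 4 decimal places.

7.9800

R = (4·T(h/2) − T(h)) / 3 = (4·7.992 − 8.028)/3 = (23.940)/3 = 7.9800.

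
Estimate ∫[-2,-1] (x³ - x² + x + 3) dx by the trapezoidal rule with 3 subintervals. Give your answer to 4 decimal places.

h = (-1 − (-2))/3 = 0.333333.
Nodes x₀,…,x₃ = -2, -1.666667, -1.333333, -1.
f(x) = x³ - x² + x + 3: f₀=-11, f₁=-6.074074, f₂=-2.481481, f₃=0.
(h/2)·[f₀ + 2f₁ + 2f₂ + f₃] = 0.166667·(-28.111111) = -4.6852.

-4.6852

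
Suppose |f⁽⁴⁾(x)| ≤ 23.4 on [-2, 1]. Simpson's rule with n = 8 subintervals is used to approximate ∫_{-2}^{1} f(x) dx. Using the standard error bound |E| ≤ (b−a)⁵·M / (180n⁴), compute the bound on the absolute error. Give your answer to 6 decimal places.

0.007712

|E| ≤ (3)⁵·23.4 / (180·8⁴) = 5686.2/737280 = 0.007712.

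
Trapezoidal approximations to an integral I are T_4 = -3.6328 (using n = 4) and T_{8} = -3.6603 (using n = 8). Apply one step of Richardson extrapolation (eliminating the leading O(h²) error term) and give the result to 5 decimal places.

R = (4·T_{8} − T_4) / 3 = (4·(-3.6603) − (-3.6328))/3 = (-11.0084)/3 = -3.66947.

-3.66947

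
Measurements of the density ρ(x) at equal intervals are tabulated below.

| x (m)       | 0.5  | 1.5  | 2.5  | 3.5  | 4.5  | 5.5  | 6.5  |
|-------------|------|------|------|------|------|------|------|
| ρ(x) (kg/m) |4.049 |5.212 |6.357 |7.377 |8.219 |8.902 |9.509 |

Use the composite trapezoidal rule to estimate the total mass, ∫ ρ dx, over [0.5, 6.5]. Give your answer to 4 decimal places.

42.8460

h = 1, n = 6.
(h/2)·[y₀ + 2y₁ + 2y₂ + 2y₃ + 2y₄ + 2y₅ + y₆] = 0.5·(85.692) = 42.8460.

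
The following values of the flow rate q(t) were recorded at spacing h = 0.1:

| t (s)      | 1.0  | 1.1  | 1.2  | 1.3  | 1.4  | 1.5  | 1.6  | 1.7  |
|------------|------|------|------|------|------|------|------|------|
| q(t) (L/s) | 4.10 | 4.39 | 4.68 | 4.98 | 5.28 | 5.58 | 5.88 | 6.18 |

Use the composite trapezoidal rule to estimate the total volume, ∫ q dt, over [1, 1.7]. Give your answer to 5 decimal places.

h = 0.1, n = 7.
(h/2)·[y₀ + 2y₁ + 2y₂ + 2y₃ + 2y₄ + 2y₅ + 2y₆ + y₇] = 0.05·(71.86) = 3.59300.

3.59300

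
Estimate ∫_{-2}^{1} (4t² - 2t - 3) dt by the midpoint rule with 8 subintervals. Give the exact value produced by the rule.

h = (1 − (-2))/8 = 0.375.
Midpoints m₁,…,m₈ = -1.8125, -1.4375, -1.0625, -0.6875, -0.3125, 0.0625, 0.4375, 0.8125.
f(m₁)=13.765625, f(m₂)=8.140625, f(m₃)=3.640625, f(m₄)=0.265625, f(m₅)=-1.984375, f(m₆)=-3.109375, f(m₇)=-3.109375, f(m₈)=-1.984375.
h·[f(m₁) + f(m₂) + f(m₃) + f(m₄) + f(m₅) + f(m₆) + f(m₇) + f(m₈)] = 0.375·(15.625) = 5.859375.

5.859375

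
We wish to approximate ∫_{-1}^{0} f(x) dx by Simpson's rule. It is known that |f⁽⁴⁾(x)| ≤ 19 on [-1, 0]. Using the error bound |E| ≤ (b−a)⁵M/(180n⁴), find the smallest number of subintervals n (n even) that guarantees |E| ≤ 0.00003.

Need 19/(180n⁴) ≤ 0.00003.
n⁴ ≥ 19/(180·0.00003) = 3518.52 ⇒ n ≥ 7.7018, so the smallest even n is 8. (n must be even for Simpson's rule.)

8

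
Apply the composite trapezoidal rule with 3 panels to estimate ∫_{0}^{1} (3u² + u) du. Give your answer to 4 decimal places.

h = (1 − 0)/3 = 0.333333.
Nodes u₀,…,u₃ = 0, 0.333333, 0.666667, 1.
f(u) = 3u² + u: f₀=0, f₁=0.666667, f₂=2, f₃=4.
(h/2)·[f₀ + 2f₁ + 2f₂ + f₃] = 0.166667·(9.333333) = 1.5556.

1.5556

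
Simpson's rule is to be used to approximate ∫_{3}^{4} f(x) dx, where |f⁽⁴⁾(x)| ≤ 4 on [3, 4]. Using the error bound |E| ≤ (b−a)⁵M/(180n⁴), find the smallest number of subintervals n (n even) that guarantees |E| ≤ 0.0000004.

16

Need 4/(180n⁴) ≤ 0.0000004.
n⁴ ≥ 4/(180·0.0000004) = 55555.6 ⇒ n ≥ 15.3526, so the smallest even n is 16. (n must be even for Simpson's rule.)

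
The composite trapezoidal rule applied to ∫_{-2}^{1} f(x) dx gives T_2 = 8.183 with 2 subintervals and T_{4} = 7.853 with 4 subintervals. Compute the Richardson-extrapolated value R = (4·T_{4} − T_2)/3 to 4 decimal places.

7.7430

R = (4·T_{4} − T_2) / 3 = (4·7.853 − 8.183)/3 = (23.229)/3 = 7.7430.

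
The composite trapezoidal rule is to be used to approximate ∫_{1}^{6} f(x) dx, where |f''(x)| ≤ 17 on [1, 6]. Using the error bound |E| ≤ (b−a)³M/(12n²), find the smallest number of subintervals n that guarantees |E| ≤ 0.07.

Need 2125/(12n²) ≤ 0.07.
n² ≥ 2125/(12·0.07) = 2529.76 ⇒ n ≥ 50.2967, so the smallest n is 51.

51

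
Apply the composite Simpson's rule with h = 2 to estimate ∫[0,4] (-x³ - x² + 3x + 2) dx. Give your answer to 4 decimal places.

-53.3333

h = (4 − 0)/2 = 2.
Nodes x₀,…,x₂ = 0, 2, 4.
f(x) = -x³ - x² + 3x + 2: f₀=2, f₁=-4, f₂=-66.
(h/3)·[f₀ + 4f₁ + f₂] = 0.666667·(-80) = -53.3333.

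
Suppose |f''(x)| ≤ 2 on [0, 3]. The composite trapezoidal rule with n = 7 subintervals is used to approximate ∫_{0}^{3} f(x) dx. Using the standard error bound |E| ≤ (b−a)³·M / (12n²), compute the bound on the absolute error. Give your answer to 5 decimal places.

|E| ≤ (3)³·2 / (12·7²) = 54/588 = 0.09184.

0.09184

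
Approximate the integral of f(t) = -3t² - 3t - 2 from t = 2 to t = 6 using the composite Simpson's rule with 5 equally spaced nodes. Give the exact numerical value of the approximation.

-264

h = (6 − 2)/4 = 1.
Nodes t₀,…,t₄ = 2, 3, 4, 5, 6.
f(t) = -3t² - 3t - 2: f₀=-20, f₁=-38, f₂=-62, f₃=-92, f₄=-128.
(h/3)·[f₀ + 4f₁ + 2f₂ + 4f₃ + f₄] = 0.333333·(-792) = -264.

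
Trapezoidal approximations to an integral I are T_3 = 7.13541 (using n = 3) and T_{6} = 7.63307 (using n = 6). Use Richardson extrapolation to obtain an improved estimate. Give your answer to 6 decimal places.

7.798957

R = (4·T_{6} − T_3) / 3 = (4·7.63307 − 7.13541)/3 = (23.39687)/3 = 7.798957.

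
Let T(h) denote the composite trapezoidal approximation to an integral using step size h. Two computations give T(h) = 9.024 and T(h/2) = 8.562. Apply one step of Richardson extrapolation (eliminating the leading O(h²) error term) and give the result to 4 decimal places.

R = (4·T(h/2) − T(h)) / 3 = (4·8.562 − 9.024)/3 = (25.224)/3 = 8.4080.

8.4080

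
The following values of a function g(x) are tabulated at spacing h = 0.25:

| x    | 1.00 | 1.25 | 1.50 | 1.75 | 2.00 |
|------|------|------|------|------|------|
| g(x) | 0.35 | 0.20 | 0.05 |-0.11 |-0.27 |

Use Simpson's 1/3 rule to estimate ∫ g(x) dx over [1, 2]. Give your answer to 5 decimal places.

h = 0.25, n = 4.
(h/3)·[y₀ + 4y₁ + 2y₂ + 4y₃ + y₄] = 0.083333·(0.54) = 0.04500.

0.04500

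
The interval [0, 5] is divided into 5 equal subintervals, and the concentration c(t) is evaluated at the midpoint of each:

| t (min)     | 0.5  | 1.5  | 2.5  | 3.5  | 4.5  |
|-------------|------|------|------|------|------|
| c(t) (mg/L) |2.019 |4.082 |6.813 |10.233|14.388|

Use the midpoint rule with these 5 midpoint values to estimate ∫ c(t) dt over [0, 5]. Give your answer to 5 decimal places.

37.53500

h = 1, n = 5.
h·[y(m₁) + y(m₂) + y(m₃) + y(m₄) + y(m₅)] = 1·(37.535) = 37.53500.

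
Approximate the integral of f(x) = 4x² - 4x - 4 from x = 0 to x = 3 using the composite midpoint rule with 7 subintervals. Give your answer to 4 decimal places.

5.8163

h = (3 − 0)/7 = 0.428571.
Midpoints m₁,…,m₇ = 0.214286, 0.642857, 1.071429, 1.5, 1.928571, 2.357143, 2.785714.
f(m₁)=-4.673469, f(m₂)=-4.918367, f(m₃)=-3.693878, f(m₄)=-1, f(m₅)=3.163265, f(m₆)=8.795918, f(m₇)=15.897959.
h·[f(m₁) + f(m₂) + f(m₃) + f(m₄) + f(m₅) + f(m₆) + f(m₇)] = 0.428571·(13.571429) = 5.8163.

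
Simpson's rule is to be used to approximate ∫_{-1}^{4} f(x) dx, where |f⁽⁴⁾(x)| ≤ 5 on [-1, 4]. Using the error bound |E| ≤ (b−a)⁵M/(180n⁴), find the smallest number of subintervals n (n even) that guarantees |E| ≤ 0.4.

Need 15625/(180n⁴) ≤ 0.4.
n⁴ ≥ 15625/(180·0.4) = 217.014 ⇒ n ≥ 3.8381, so the smallest even n is 4. (n must be even for Simpson's rule.)

4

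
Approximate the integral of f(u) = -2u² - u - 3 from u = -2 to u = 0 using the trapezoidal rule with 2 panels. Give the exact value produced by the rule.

-10

h = (0 − (-2))/2 = 1.
Nodes u₀,…,u₂ = -2, -1, 0.
f(u) = -2u² - u - 3: f₀=-9, f₁=-4, f₂=-3.
(h/2)·[f₀ + 2f₁ + f₂] = 0.5·(-20) = -10.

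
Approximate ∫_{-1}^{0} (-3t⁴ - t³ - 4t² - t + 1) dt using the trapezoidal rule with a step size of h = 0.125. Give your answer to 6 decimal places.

h = (0 − (-1))/8 = 0.125.
Nodes t₀,…,t₈ = -1, -0.875, -0.75, -0.625, -0.5, -0.375, -0.25, -0.125, 0.
f(t) = -3t⁴ - t³ - 4t² - t + 1: f₀=-4, f₁=-2.276123046875, f₂=-1.02734375, f₃=-0.151123046875, f₄=0.4375, f₅=0.805908203125, f₆=1.00390625, f₇=1.063720703125, f₈=1.
(h/2)·[f₀ + 2f₁ + 2f₂ + 2f₃ + 2f₄ + 2f₅ + 2f₆ + 2f₇ + f₈] = 0.0625·(-3.287109375) = -0.205444.

-0.205444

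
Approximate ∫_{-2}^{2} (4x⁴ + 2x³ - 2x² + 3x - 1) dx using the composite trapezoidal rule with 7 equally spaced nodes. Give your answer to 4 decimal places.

h = (2 − (-2))/6 = 0.666667.
Nodes x₀,…,x₆ = -2, -1.333333, -0.666667, 0, 0.666667, 1.333333, 2.
f(x) = 4x⁴ + 2x³ - 2x² + 3x - 1: f₀=33, f₁=-0.654321, f₂=-3.691358, f₃=-1, f₄=1.493827, f₅=16.827160, f₆=77.
(h/2)·[f₀ + 2f₁ + 2f₂ + 2f₃ + 2f₄ + 2f₅ + f₆] = 0.333333·(135.950617) = 45.3169.

45.3169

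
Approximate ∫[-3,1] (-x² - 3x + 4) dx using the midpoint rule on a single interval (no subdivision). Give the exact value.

24

M = (b−a)·f(-1) = 4·(6) = 24.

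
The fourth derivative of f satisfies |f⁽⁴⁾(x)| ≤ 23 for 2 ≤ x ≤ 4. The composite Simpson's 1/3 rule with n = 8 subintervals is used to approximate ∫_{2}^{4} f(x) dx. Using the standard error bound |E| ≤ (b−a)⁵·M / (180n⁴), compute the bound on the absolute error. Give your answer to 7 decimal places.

|E| ≤ (2)⁵·23 / (180·8⁴) = 736/737280 = 0.0009983.

0.0009983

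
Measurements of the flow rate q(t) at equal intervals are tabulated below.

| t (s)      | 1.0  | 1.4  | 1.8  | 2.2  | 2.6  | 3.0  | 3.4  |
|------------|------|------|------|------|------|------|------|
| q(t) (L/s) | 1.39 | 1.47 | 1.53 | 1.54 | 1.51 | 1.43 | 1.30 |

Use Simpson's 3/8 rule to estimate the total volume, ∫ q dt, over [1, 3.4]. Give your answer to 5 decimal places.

3.53850

h = 0.4, n = 6.
(3h/8)·[y₀ + 3y₁ + 3y₂ + 2y₃ + 3y₄ + 3y₅ + y₆] = 0.15·(23.59) = 3.53850.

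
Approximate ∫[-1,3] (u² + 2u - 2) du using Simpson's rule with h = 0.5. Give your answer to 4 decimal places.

h = (3 − (-1))/8 = 0.5.
Nodes u₀,…,u₈ = -1, -0.5, 0, 0.5, 1, 1.5, 2, 2.5, 3.
f(u) = u² + 2u - 2: f₀=-3, f₁=-2.75, f₂=-2, f₃=-0.75, f₄=1, f₅=3.25, f₆=6, f₇=9.25, f₈=13.
(h/3)·[f₀ + 4f₁ + 2f₂ + 4f₃ + 2f₄ + 4f₅ + 2f₆ + 4f₇ + f₈] = 0.166667·(56) = 9.3333.

9.3333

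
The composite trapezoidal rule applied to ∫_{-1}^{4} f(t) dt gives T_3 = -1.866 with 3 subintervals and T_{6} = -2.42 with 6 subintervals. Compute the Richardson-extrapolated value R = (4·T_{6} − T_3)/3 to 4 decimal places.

-2.6047

R = (4·T_{6} − T_3) / 3 = (4·(-2.42) − (-1.866))/3 = (-7.814)/3 = -2.6047.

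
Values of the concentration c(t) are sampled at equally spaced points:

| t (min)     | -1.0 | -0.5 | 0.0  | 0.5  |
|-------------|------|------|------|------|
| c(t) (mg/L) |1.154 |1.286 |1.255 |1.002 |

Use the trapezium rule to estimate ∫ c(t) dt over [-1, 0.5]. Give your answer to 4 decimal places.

1.8095

h = 0.5, n = 3.
(h/2)·[y₀ + 2y₁ + 2y₂ + y₃] = 0.25·(7.238) = 1.8095.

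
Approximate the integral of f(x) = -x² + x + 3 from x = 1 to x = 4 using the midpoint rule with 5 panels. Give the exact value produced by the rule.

-4.41

h = (4 − 1)/5 = 0.6.
Midpoints m₁,…,m₅ = 1.3, 1.9, 2.5, 3.1, 3.7.
f(m₁)=2.61, f(m₂)=1.29, f(m₃)=-0.75, f(m₄)=-3.51, f(m₅)=-6.99.
h·[f(m₁) + f(m₂) + f(m₃) + f(m₄) + f(m₅)] = 0.6·(-7.35) = -4.41.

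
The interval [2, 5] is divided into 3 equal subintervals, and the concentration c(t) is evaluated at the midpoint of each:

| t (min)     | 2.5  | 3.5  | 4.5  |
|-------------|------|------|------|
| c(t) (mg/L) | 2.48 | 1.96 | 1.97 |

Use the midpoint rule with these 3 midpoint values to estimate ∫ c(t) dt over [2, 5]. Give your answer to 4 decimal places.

h = 1, n = 3.
h·[y(m₁) + y(m₂) + y(m₃)] = 1·(6.41) = 6.4100.

6.4100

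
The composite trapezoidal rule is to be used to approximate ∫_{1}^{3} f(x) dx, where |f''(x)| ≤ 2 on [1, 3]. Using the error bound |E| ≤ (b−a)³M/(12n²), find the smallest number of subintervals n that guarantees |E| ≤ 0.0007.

Need 16/(12n²) ≤ 0.0007.
n² ≥ 16/(12·0.0007) = 1904.76 ⇒ n ≥ 43.6436, so the smallest n is 44.

44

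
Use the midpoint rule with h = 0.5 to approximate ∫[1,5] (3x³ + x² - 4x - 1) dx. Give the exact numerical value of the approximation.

h = (5 − 1)/8 = 0.5.
Midpoints m₁,…,m₈ = 1.25, 1.75, 2.25, 2.75, 3.25, 3.75, 4.25, 4.75.
f(m₁)=1.421875, f(m₂)=11.140625, f(m₃)=29.234375, f(m₄)=57.953125, f(m₅)=99.546875, f(m₆)=156.265625, f(m₇)=230.359375, f(m₈)=324.078125.
h·[f(m₁) + f(m₂) + f(m₃) + f(m₄) + f(m₅) + f(m₆) + f(m₇) + f(m₈)] = 0.5·(910) = 455.

455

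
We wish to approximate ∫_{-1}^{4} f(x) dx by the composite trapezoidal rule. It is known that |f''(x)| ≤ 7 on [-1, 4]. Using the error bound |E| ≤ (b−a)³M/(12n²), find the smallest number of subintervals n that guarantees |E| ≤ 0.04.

43

Need 875/(12n²) ≤ 0.04.
n² ≥ 875/(12·0.04) = 1822.92 ⇒ n ≥ 42.6956, so the smallest n is 43.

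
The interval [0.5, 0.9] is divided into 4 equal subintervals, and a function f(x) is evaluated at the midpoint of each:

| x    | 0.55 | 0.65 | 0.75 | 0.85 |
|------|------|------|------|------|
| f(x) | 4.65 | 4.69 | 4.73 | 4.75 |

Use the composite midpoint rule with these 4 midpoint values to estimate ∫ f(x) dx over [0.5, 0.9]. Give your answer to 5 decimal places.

1.88200

h = 0.1, n = 4.
h·[y(m₁) + y(m₂) + y(m₃) + y(m₄)] = 0.1·(18.82) = 1.88200.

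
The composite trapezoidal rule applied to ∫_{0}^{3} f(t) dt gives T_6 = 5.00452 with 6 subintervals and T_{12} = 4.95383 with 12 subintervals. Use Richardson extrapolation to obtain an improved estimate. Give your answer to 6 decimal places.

4.936933

R = (4·T_{12} − T_6) / 3 = (4·4.95383 − 5.00452)/3 = (14.81080)/3 = 4.936933.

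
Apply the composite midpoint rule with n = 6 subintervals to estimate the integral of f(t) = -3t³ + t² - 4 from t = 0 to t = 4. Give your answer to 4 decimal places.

h = (4 − 0)/6 = 0.666667.
Midpoints m₁,…,m₆ = 0.333333, 1, 1.666667, 2.333333, 3, 3.666667.
f(m₁)=-4, f(m₂)=-6, f(m₃)=-15.111111, f(m₄)=-36.666667, f(m₅)=-76, f(m₆)=-138.444444.
h·[f(m₁) + f(m₂) + f(m₃) + f(m₄) + f(m₅) + f(m₆)] = 0.666667·(-276.222222) = -184.1481.

-184.1481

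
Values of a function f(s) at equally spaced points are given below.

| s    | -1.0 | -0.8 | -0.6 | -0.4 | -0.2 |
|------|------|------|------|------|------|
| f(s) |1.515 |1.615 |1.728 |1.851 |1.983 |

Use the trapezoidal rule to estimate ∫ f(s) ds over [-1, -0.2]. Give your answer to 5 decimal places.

h = 0.2, n = 4.
(h/2)·[y₀ + 2y₁ + 2y₂ + 2y₃ + y₄] = 0.1·(13.886) = 1.38860.

1.38860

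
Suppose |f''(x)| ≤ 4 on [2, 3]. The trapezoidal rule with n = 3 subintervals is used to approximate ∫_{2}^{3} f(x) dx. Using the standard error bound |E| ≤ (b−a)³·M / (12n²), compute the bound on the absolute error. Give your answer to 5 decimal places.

|E| ≤ (1)³·4 / (12·3²) = 4/108 = 0.03704.

0.03704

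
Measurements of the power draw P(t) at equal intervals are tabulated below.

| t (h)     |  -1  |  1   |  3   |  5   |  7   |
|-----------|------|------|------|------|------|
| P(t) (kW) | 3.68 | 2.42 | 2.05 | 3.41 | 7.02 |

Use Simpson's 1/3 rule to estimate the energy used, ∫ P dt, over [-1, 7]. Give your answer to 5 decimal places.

h = 2, n = 4.
(h/3)·[y₀ + 4y₁ + 2y₂ + 4y₃ + y₄] = 0.666667·(38.12) = 25.41333.

25.41333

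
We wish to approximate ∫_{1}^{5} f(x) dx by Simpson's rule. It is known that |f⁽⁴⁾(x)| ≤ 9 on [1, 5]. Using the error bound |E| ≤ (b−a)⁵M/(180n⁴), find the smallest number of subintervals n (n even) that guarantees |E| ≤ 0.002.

Need 9216/(180n⁴) ≤ 0.002.
n⁴ ≥ 9216/(180·0.002) = 25600 ⇒ n ≥ 12.6491, so the smallest even n is 14. (n must be even for Simpson's rule.)

14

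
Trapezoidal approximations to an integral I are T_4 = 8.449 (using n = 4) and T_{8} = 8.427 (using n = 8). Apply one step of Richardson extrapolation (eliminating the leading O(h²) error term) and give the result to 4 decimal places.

R = (4·T_{8} − T_4) / 3 = (4·8.427 − 8.449)/3 = (25.259)/3 = 8.4197.

8.4197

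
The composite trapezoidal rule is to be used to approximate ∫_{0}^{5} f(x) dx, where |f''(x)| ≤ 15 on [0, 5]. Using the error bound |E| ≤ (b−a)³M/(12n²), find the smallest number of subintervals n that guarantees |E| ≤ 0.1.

Need 1875/(12n²) ≤ 0.1.
n² ≥ 1875/(12·0.1) = 1562.5 ⇒ n ≥ 39.5285, so the smallest n is 40.

40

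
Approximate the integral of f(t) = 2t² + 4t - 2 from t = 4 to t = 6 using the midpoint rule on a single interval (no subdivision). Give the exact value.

M = (b−a)·f(5) = 2·(68) = 136.

136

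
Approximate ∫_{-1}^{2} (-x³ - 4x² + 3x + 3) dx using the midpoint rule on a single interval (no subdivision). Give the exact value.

M = (b−a)·f(0.5) = 3·(3.375) = 10.125.

10.125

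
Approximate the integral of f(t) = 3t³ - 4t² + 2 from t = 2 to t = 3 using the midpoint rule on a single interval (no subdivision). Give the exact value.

M = (b−a)·f(2.5) = 1·(23.875) = 23.875.

23.875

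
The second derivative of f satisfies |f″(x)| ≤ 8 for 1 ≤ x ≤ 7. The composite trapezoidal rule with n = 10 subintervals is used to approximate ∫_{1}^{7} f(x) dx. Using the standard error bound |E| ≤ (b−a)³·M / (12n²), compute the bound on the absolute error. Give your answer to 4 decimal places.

1.4400

|E| ≤ (6)³·8 / (12·10²) = 1728/1200 = 1.4400.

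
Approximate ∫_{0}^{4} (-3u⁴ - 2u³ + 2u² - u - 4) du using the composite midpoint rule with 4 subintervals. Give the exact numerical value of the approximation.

h = (4 − 0)/4 = 1.
Midpoints m₁,…,m₄ = 0.5, 1.5, 2.5, 3.5.
f(m₁)=-4.4375, f(m₂)=-22.9375, f(m₃)=-142.4375, f(m₄)=-518.9375.
h·[f(m₁) + f(m₂) + f(m₃) + f(m₄)] = 1·(-688.75) = -688.75.

-688.75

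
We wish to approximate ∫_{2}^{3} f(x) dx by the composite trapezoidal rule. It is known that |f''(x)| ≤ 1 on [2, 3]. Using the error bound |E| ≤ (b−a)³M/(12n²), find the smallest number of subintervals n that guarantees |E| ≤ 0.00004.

Need 1/(12n²) ≤ 0.00004.
n² ≥ 1/(12·0.00004) = 2083.33 ⇒ n ≥ 45.6435, so the smallest n is 46.

46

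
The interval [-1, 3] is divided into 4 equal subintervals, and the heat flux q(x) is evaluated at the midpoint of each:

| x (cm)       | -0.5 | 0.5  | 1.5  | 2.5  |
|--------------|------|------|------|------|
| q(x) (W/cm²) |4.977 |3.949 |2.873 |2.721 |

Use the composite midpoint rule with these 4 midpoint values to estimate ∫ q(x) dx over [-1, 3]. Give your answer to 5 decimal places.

h = 1, n = 4.
h·[y(m₁) + y(m₂) + y(m₃) + y(m₄)] = 1·(14.520) = 14.52000.

14.52000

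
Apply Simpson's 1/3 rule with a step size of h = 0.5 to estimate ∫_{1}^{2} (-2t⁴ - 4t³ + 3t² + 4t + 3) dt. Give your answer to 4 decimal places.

h = (2 − 1)/2 = 0.5.
Nodes t₀,…,t₂ = 1, 1.5, 2.
f(t) = -2t⁴ - 4t³ + 3t² + 4t + 3: f₀=4, f₁=-7.875, f₂=-41.
(h/3)·[f₀ + 4f₁ + f₂] = 0.166667·(-68.5) = -11.4167.

-11.4167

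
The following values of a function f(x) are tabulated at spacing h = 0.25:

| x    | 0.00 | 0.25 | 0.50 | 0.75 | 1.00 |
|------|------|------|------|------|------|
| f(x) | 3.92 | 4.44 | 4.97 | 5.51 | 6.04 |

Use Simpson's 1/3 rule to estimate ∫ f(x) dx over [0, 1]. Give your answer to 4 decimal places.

4.9750

h = 0.25, n = 4.
(h/3)·[y₀ + 4y₁ + 2y₂ + 4y₃ + y₄] = 0.083333·(59.70) = 4.9750.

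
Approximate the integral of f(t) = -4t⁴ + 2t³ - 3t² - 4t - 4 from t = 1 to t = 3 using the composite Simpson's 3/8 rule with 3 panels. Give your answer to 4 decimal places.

h = (3 − 1)/3 = 0.666667.
Nodes t₀,…,t₃ = 1, 1.666667, 2.333333, 3.
f(t) = -4t⁴ + 2t³ - 3t² - 4t - 4: f₀=-13, f₁=-40.604938, f₂=-122.827160, f₃=-313.
(3h/8)·[f₀ + 3f₁ + 3f₂ + f₃] = 0.25·(-816.296296) = -204.0741.

-204.0741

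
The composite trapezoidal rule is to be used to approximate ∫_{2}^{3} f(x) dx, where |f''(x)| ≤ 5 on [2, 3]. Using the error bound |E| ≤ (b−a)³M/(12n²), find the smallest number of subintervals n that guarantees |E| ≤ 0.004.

11

Need 5/(12n²) ≤ 0.004.
n² ≥ 5/(12·0.004) = 104.167 ⇒ n ≥ 10.2062, so the smallest n is 11.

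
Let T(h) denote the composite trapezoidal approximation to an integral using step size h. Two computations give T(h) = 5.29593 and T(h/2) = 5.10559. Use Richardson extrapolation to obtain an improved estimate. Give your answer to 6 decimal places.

R = (4·T(h/2) − T(h)) / 3 = (4·5.10559 − 5.29593)/3 = (15.12643)/3 = 5.042143.

5.042143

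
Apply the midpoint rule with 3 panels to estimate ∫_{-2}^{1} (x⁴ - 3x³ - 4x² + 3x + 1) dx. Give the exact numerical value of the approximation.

h = (1 − (-2))/3 = 1.
Midpoints m₁,…,m₃ = -1.5, -0.5, 0.5.
f(m₁)=2.6875, f(m₂)=-1.0625, f(m₃)=1.1875.
h·[f(m₁) + f(m₂) + f(m₃)] = 1·(2.8125) = 2.8125.

2.8125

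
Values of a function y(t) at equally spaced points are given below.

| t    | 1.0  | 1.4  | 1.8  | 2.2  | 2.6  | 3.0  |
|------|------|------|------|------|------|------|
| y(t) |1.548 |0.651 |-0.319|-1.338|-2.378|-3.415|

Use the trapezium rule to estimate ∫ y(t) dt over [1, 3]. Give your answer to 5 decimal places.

h = 0.4, n = 5.
(h/2)·[y₀ + 2y₁ + 2y₂ + 2y₃ + 2y₄ + y₅] = 0.2·(-8.635) = -1.72700.

-1.72700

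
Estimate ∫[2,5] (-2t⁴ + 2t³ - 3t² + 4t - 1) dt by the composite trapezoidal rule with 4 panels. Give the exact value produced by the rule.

-1049.44921875

h = (5 − 2)/4 = 0.75.
Nodes t₀,…,t₄ = 2, 2.75, 3.5, 4.25, 5.
f(t) = -2t⁴ + 2t³ - 3t² + 4t - 1: f₀=-21, f₁=-85.4765625, f₂=-238.125, f₃=-537.1640625, f₄=-1056.
(h/2)·[f₀ + 2f₁ + 2f₂ + 2f₃ + f₄] = 0.375·(-2798.53125) = -1049.44921875.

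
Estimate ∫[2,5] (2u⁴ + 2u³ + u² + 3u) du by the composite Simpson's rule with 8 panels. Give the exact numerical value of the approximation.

1612.2158203125

h = (5 − 2)/8 = 0.375.
Nodes u₀,…,u₈ = 2, 2.375, 2.75, 3.125, 3.5, 3.875, 4.25, 4.625, 5.
f(u) = 2u⁴ + 2u³ + u² + 3u: f₀=58, f₁=103.19189453125, f₂=171.7890625, f₃=270.91064453125, f₄=408.625, f₅=593.94970703125, f₆=836.8515625, f₇=1148.24658203125, f₈=1540.
(h/3)·[f₀ + 4f₁ + 2f₂ + 4f₃ + 2f₄ + 4f₅ + 2f₆ + 4f₇ + f₈] = 0.125·(12897.7265625) = 1612.2158203125.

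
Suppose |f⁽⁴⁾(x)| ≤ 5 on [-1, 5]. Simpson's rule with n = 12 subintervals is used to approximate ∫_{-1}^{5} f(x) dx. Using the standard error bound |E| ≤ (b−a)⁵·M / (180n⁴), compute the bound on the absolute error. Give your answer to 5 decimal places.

|E| ≤ (6)⁵·5 / (180·12⁴) = 38880/3732480 = 0.01042.

0.01042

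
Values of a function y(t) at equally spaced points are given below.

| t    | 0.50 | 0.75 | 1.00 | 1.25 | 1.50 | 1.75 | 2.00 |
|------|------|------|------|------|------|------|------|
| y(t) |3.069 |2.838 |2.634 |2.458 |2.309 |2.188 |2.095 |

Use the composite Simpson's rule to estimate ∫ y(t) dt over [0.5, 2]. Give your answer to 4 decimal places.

h = 0.25, n = 6.
(h/3)·[y₀ + 4y₁ + 2y₂ + 4y₃ + 2y₄ + 4y₅ + y₆] = 0.083333·(44.986) = 3.7488.

3.7488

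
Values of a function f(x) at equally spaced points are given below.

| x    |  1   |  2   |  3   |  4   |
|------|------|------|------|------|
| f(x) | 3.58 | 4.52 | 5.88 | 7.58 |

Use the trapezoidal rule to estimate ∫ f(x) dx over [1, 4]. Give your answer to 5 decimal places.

15.98000

h = 1, n = 3.
(h/2)·[y₀ + 2y₁ + 2y₂ + y₃] = 0.5·(31.96) = 15.98000.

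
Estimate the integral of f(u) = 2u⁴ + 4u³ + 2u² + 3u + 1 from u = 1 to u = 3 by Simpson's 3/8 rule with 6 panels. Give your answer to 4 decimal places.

h = (3 − 1)/6 = 0.333333.
Nodes u₀,…,u₆ = 1, 1.333333, 1.666667, 2, 2.333333, 2.666667, 3.
f(u) = 2u⁴ + 4u³ + 2u² + 3u + 1: f₀=12, f₁=24.358025, f₂=45.506173, f₃=79, f₄=128.987654, f₅=200.209877, f₆=298.
(3h/8)·[f₀ + 3f₁ + 3f₂ + 2f₃ + 3f₄ + 3f₅ + f₆] = 0.125·(1665.185185) = 208.1481.

208.1481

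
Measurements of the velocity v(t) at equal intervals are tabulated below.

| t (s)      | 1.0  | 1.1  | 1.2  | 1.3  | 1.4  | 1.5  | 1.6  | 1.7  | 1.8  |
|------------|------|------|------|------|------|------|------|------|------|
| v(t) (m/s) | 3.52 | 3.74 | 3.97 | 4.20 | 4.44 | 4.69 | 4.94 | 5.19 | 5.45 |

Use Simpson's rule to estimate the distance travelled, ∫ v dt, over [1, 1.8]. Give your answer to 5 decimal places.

h = 0.1, n = 8.
(h/3)·[y₀ + 4y₁ + 2y₂ + 4y₃ + 2y₄ + 4y₅ + 2y₆ + 4y₇ + y₈] = 0.033333·(106.95) = 3.56500.

3.56500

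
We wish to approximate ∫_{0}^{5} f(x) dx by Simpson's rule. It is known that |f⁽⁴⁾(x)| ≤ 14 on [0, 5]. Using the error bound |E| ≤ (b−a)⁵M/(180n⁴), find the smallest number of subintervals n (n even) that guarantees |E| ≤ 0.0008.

24

Need 43750/(180n⁴) ≤ 0.0008.
n⁴ ≥ 43750/(180·0.0008) = 303819 ⇒ n ≥ 23.4776, so the smallest even n is 24. (n must be even for Simpson's rule.)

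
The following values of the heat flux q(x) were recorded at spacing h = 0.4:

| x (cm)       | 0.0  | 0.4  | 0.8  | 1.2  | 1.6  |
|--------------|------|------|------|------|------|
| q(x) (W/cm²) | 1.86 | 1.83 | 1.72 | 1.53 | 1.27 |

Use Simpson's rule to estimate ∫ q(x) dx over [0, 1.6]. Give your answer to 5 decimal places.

2.66800

h = 0.4, n = 4.
(h/3)·[y₀ + 4y₁ + 2y₂ + 4y₃ + y₄] = 0.133333·(20.01) = 2.66800.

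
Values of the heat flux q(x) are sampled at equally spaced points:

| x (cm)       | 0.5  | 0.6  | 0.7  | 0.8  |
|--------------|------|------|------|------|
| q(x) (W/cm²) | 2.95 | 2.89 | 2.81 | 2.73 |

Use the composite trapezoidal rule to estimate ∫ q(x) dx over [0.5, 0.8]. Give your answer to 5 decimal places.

0.85400

h = 0.1, n = 3.
(h/2)·[y₀ + 2y₁ + 2y₂ + y₃] = 0.05·(17.08) = 0.85400.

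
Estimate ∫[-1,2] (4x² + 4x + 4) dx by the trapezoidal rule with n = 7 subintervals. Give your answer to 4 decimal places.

30.3673

h = (2 − (-1))/7 = 0.428571.
Nodes x₀,…,x₇ = -1, -0.571429, -0.142857, 0.285714, 0.714286, 1.142857, 1.571429, 2.
f(x) = 4x² + 4x + 4: f₀=4, f₁=3.020408, f₂=3.510204, f₃=5.469388, f₄=8.897959, f₅=13.795918, f₆=20.163265, f₇=28.
(h/2)·[f₀ + 2f₁ + 2f₂ + 2f₃ + 2f₄ + 2f₅ + 2f₆ + f₇] = 0.214286·(141.714286) = 30.3673.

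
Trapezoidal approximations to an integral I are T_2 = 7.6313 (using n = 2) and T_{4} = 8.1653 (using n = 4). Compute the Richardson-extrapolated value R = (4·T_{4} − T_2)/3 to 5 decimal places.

R = (4·T_{4} − T_2) / 3 = (4·8.1653 − 7.6313)/3 = (25.0299)/3 = 8.34330.

8.34330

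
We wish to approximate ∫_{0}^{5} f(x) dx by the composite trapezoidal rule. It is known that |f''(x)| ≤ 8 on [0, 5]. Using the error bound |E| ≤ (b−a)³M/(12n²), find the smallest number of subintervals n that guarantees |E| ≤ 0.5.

Need 1000/(12n²) ≤ 0.5.
n² ≥ 1000/(12·0.5) = 166.667 ⇒ n ≥ 12.9099, so the smallest n is 13.

13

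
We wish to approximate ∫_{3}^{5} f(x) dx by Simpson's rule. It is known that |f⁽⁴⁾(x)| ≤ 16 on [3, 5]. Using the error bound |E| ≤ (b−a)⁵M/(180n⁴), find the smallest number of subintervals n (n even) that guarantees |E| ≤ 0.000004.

30

Need 512/(180n⁴) ≤ 0.000004.
n⁴ ≥ 512/(180·0.000004) = 711111 ⇒ n ≥ 29.0392, so the smallest even n is 30. (n must be even for Simpson's rule.)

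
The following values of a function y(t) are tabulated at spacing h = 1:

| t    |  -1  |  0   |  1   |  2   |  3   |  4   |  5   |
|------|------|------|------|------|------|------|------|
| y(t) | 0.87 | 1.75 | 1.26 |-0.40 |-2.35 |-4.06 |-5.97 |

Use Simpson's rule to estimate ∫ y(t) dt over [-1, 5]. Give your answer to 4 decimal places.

h = 1, n = 6.
(h/3)·[y₀ + 4y₁ + 2y₂ + 4y₃ + 2y₄ + 4y₅ + y₆] = 0.333333·(-18.12) = -6.0400.

-6.0400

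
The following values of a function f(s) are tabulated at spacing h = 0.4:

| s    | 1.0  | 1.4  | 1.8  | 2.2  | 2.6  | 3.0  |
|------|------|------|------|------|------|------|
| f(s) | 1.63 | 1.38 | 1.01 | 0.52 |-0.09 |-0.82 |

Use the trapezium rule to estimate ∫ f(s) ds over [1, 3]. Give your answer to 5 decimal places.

h = 0.4, n = 5.
(h/2)·[y₀ + 2y₁ + 2y₂ + 2y₃ + 2y₄ + y₅] = 0.2·(6.45) = 1.29000.

1.29000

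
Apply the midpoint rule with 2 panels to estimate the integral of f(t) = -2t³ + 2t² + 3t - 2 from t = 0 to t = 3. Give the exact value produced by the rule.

-11.0625

h = (3 − 0)/2 = 1.5.
Midpoints m₁,…,m₂ = 0.75, 2.25.
f(m₁)=0.53125, f(m₂)=-7.90625.
h·[f(m₁) + f(m₂)] = 1.5·(-7.375) = -11.0625.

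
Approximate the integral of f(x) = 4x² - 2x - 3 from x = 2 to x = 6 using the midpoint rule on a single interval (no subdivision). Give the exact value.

M = (b−a)·f(4) = 4·(53) = 212.

212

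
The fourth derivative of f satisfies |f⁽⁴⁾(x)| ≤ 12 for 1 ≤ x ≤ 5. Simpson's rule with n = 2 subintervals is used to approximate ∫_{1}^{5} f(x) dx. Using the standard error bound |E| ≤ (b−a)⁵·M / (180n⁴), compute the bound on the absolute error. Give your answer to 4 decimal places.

|E| ≤ (4)⁵·12 / (180·2⁴) = 12288/2880 = 4.2667.

4.2667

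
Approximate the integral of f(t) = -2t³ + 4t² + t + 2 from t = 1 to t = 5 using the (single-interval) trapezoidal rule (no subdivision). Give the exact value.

T = (b−a)/2 · [f(1) + f(5)] = 2·[5 + (-143)] = -276.

-276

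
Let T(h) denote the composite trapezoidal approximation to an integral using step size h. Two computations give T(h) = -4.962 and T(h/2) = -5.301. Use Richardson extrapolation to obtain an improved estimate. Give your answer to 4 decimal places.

-5.4140

R = (4·T(h/2) − T(h)) / 3 = (4·(-5.301) − (-4.962))/3 = (-16.242)/3 = -5.4140.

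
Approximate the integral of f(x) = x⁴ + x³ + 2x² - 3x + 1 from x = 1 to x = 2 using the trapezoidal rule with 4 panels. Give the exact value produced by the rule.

h = (2 − 1)/4 = 0.25.
Nodes x₀,…,x₄ = 1, 1.25, 1.5, 1.75, 2.
f(x) = x⁴ + x³ + 2x² - 3x + 1: f₀=2, f₁=4.76953125, f₂=9.4375, f₃=16.61328125, f₄=27.
(h/2)·[f₀ + 2f₁ + 2f₂ + 2f₃ + f₄] = 0.125·(90.640625) = 11.330078125.

11.330078125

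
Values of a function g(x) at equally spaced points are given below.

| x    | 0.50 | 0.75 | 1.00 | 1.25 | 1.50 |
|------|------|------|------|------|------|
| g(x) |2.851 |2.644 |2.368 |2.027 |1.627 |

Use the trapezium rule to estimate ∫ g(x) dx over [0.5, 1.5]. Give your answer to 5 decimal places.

2.31950

h = 0.25, n = 4.
(h/2)·[y₀ + 2y₁ + 2y₂ + 2y₃ + y₄] = 0.125·(18.556) = 2.31950.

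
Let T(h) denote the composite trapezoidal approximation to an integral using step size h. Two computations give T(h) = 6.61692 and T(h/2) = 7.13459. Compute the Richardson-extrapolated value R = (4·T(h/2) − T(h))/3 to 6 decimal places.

R = (4·T(h/2) − T(h)) / 3 = (4·7.13459 − 6.61692)/3 = (21.92144)/3 = 7.307147.

7.307147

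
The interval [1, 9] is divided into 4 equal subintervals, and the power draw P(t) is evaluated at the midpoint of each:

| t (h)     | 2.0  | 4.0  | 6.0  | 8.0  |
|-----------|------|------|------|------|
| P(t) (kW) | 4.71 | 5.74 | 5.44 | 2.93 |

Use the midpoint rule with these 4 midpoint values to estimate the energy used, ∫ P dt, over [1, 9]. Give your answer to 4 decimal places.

37.6400

h = 2, n = 4.
h·[y(m₁) + y(m₂) + y(m₃) + y(m₄)] = 2·(18.82) = 37.6400.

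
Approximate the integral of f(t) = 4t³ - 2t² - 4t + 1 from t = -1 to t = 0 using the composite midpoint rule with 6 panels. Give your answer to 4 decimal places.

1.3519

h = (0 − (-1))/6 = 0.166667.
Midpoints m₁,…,m₆ = -0.916667, -0.75, -0.583333, -0.416667, -0.25, -0.083333.
f(m₁)=-0.094907, f(m₂)=1.1875, f(m₃)=1.858796, f(m₄)=2.030093, f(m₅)=1.8125, f(m₆)=1.317130.
h·[f(m₁) + f(m₂) + f(m₃) + f(m₄) + f(m₅) + f(m₆)] = 0.166667·(8.111111) = 1.3519.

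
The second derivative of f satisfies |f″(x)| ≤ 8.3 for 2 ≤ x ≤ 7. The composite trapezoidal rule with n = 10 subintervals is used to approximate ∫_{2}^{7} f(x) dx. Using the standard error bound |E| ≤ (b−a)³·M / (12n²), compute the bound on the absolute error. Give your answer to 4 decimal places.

|E| ≤ (5)³·8.3 / (12·10²) = 1037.5/1200 = 0.8646.

0.8646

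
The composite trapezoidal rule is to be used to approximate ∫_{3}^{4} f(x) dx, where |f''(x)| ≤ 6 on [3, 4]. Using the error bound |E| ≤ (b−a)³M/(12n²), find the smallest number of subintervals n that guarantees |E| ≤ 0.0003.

Need 6/(12n²) ≤ 0.0003.
n² ≥ 6/(12·0.0003) = 1666.67 ⇒ n ≥ 40.8248, so the smallest n is 41.

41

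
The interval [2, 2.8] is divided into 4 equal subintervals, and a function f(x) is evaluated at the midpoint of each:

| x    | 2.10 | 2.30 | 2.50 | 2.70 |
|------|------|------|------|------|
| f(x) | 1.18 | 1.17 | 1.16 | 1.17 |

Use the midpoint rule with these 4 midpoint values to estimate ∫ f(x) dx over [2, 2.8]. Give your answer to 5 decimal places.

h = 0.2, n = 4.
h·[y(m₁) + y(m₂) + y(m₃) + y(m₄)] = 0.2·(4.68) = 0.93600.

0.93600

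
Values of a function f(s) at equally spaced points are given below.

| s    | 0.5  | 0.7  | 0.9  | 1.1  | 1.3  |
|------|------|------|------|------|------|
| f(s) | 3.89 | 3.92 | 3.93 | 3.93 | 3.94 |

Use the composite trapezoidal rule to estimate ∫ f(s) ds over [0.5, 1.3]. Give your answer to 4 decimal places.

3.1390

h = 0.2, n = 4.
(h/2)·[y₀ + 2y₁ + 2y₂ + 2y₃ + y₄] = 0.1·(31.39) = 3.1390.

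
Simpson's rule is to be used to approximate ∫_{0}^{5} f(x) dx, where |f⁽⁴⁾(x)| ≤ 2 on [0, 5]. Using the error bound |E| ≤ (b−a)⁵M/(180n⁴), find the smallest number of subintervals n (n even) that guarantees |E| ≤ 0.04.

6

Need 6250/(180n⁴) ≤ 0.04.
n⁴ ≥ 6250/(180·0.04) = 868.056 ⇒ n ≥ 5.4280, so the smallest even n is 6. (n must be even for Simpson's rule.)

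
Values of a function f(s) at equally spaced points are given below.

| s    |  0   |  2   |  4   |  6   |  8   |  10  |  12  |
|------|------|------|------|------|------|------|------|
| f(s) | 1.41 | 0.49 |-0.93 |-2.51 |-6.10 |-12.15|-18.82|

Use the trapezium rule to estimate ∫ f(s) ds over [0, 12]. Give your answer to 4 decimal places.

-59.8100

h = 2, n = 6.
(h/2)·[y₀ + 2y₁ + 2y₂ + 2y₃ + 2y₄ + 2y₅ + y₆] = 1·(-59.81) = -59.8100.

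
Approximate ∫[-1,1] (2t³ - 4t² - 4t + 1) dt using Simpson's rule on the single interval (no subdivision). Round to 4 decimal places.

S = (b−a)/6 · [f(-1) + 4f(0) + f(1)] = 0.333333·[(-1) + 4·1 + (-5)] = -0.6667.

-0.6667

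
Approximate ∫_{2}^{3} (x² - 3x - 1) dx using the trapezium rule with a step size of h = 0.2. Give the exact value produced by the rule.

-2.16

h = (3 − 2)/5 = 0.2.
Nodes x₀,…,x₅ = 2, 2.2, 2.4, 2.6, 2.8, 3.
f(x) = x² - 3x - 1: f₀=-3, f₁=-2.76, f₂=-2.44, f₃=-2.04, f₄=-1.56, f₅=-1.
(h/2)·[f₀ + 2f₁ + 2f₂ + 2f₃ + 2f₄ + f₅] = 0.1·(-21.6) = -2.16.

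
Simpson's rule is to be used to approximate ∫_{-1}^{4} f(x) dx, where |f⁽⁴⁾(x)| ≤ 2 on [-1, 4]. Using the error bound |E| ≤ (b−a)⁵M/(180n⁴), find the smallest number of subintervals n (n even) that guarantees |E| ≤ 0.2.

Need 6250/(180n⁴) ≤ 0.2.
n⁴ ≥ 6250/(180·0.2) = 173.611 ⇒ n ≥ 3.6299, so the smallest even n is 4. (n must be even for Simpson's rule.)

4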